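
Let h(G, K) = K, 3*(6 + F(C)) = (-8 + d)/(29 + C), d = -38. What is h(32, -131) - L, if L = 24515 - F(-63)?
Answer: -1257229/51 ≈ -24652.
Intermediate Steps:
F(C) = -6 - 46/(3*(29 + C)) (F(C) = -6 + ((-8 - 38)/(29 + C))/3 = -6 + (-46/(29 + C))/3 = -6 - 46/(3*(29 + C)))
L = 1250548/51 (L = 24515 - 2*(-284 - 9*(-63))/(3*(29 - 63)) = 24515 - 2*(-284 + 567)/(3*(-34)) = 24515 - 2*(-1)*283/(3*34) = 24515 - 1*(-283/51) = 24515 + 283/51 = 1250548/51 ≈ 24521.)
h(32, -131) - L = -131 - 1*1250548/51 = -131 - 1250548/51 = -1257229/51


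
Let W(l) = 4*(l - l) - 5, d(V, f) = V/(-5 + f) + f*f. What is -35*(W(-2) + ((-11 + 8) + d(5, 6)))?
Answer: -1155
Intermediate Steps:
d(V, f) = f² + V/(-5 + f) (d(V, f) = V/(-5 + f) + f² = f² + V/(-5 + f))
W(l) = -5 (W(l) = 4*0 - 5 = 0 - 5 = -5)
-35*(W(-2) + ((-11 + 8) + d(5, 6))) = -35*(-5 + ((-11 + 8) + (5 + 6³ - 5*6²)/(-5 + 6))) = -35*(-5 + (-3 + (5 + 216 - 5*36)/1)) = -35*(-5 + (-3 + 1*(5 + 216 - 180))) = -35*(-5 + (-3 + 1*41)) = -35*(-5 + (-3 + 41)) = -35*(-5 + 38) = -35*33 = -1155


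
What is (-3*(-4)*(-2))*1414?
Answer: -33936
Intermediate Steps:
(-3*(-4)*(-2))*1414 = (12*(-2))*1414 = -24*1414 = -33936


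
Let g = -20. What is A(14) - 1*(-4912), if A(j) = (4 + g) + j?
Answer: 4910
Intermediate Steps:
A(j) = -16 + j (A(j) = (4 - 20) + j = -16 + j)
A(14) - 1*(-4912) = (-16 + 14) - 1*(-4912) = -2 + 4912 = 4910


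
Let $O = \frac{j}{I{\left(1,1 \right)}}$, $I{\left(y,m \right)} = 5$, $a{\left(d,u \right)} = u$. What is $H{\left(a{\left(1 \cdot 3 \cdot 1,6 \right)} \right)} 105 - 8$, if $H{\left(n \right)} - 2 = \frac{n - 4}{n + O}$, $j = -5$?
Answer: $244$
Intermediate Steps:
$O = -1$ ($O = - \frac{5}{5} = \left(-5\right) \frac{1}{5} = -1$)
$H{\left(n \right)} = 2 + \frac{-4 + n}{-1 + n}$ ($H{\left(n \right)} = 2 + \frac{n - 4}{n - 1} = 2 + \frac{-4 + n}{-1 + n}$)
$H{\left(a{\left(1 \cdot 3 \cdot 1,6 \right)} \right)} 105 - 8 = \frac{3 \left(-2 + 6\right)}{-1 + 6} \cdot 105 - 8 = 3 \cdot \frac{1}{5} \cdot 4 \cdot 105 - 8 = \frac{12}{5} \cdot 105 - 8 = 252 - 8 = 244$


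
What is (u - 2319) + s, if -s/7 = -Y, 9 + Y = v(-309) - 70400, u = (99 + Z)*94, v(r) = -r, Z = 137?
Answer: -470835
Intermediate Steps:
u = 22184 (u = (99 + 137)*94 = 236*94 = 22184)
Y = -70100 (Y = -9 + (-1*(-309) - 70400) = -9 + (309 - 70400) = -9 - 70091 = -70100)
s = -490700 (s = -(-7)*(-70100) = -7*70100 = -490700)
(u - 2319) + s = (22184 - 2319) - 490700 = 19865 - 490700 = -470835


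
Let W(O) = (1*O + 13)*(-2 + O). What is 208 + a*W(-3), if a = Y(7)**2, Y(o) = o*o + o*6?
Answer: -413842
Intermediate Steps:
Y(o) = o**2 + 6*o
W(O) = (-2 + O)*(13 + O) (W(O) = (O + 13)*(-2 + O) = (13 + O)*(-2 + O) = (-2 + O)*(13 + O))
a = 8281 (a = (7*(6 + 7))**2 = (7*13)**2 = 91**2 = 8281)
208 + a*W(-3) = 208 + 8281*(-26 + (-3)**2 + 11*(-3)) = 208 + 8281*(-26 + 9 - 33) = 208 + 8281*(-50) = 208 - 414050 = -413842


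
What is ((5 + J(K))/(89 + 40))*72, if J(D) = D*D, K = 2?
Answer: 216/43 ≈ 5.0233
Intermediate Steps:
J(D) = D²
((5 + J(K))/(89 + 40))*72 = ((5 + 2²)/(89 + 40))*72 = ((5 + 4)/129)*72 = (9*(1/129))*72 = (3/43)*72 = 216/43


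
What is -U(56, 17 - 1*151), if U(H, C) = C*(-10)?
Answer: -1340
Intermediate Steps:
U(H, C) = -10*C
-U(56, 17 - 1*151) = -(-10)*(17 - 1*151) = -(-10)*(17 - 151) = -(-10)*(-134) = -1*1340 = -1340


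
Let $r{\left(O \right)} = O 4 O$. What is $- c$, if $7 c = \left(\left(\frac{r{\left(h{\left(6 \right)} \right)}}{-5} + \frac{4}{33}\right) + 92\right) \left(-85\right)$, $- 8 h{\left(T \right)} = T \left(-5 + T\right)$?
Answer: $\frac{1028551}{924} \approx 1113.2$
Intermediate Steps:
$h{\left(T \right)} = - \frac{T \left(-5 + T\right)}{8}$
$r{\left(O \right)} = 4 O^{2}$ ($r{\left(O \right)} = 4 O O = 4 O^{2}$)
$c = - \frac{1028551}{924}$ ($c = \frac{\left(\left(\frac{4 \left(\frac{1}{8} \cdot 6 \left(5 - 6\right)\right)^{2}}{-5} + \frac{4}{33}\right) + 92\right) \left(-85\right)}{7} = \frac{\left(\left(4 \left(\frac{1}{8} \cdot 6 \left(5 - 6\right)\right)^{2} \left(- \frac{1}{5}\right) + 4 \cdot \frac{1}{33}\right) + 92\right) \left(-85\right)}{7} = \frac{\left(\left(4 \left(\frac{1}{8} \cdot 6 \left(-1\right)\right)^{2} \left(- \frac{1}{5}\right) + \frac{4}{33}\right) + 92\right) \left(-85\right)}{7} = \frac{\left(\left(4 \left(- \frac{3}{4}\right)^{2} \left(- \frac{1}{5}\right) + \frac{4}{33}\right) + 92\right) \left(-85\right)}{7} = \frac{\left(\left(4 \cdot \frac{9}{16} \left(- \frac{1}{5}\right) + \frac{4}{33}\right) + 92\right) \left(-85\right)}{7} = \frac{\left(\left(\frac{9}{4} \left(- \frac{1}{5}\right) + \frac{4}{33}\right) + 92\right) \left(-85\right)}{7} = \frac{\left(\left(- \frac{9}{20} + \frac{4}{33}\right) + 92\right) \left(-85\right)}{7} = \frac{\left(- \frac{217}{660} + 92\right) \left(-85\right)}{7} = \frac{\frac{60503}{660} \left(-85\right)}{7} = \frac{1}{7} \left(- \frac{1028551}{132}\right) = - \frac{1028551}{924} \approx -1113.2$)
$- c = \left(-1\right) \left(- \frac{1028551}{924}\right) = \frac{1028551}{924}$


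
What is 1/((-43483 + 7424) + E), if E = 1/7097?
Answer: -7097/255910722 ≈ -2.7732e-5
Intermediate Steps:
E = 1/7097 ≈ 0.00014090
1/((-43483 + 7424) + E) = 1/((-43483 + 7424) + 1/7097) = 1/(-36059 + 1/7097) = 1/(-255910722/7097) = -7097/255910722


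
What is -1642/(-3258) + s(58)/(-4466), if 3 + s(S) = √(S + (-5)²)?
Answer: 3671473/7275114 - √83/4466 ≈ 0.50262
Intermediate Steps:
s(S) = -3 + √(25 + S) (s(S) = -3 + √(S + (-5)²) = -3 + √(S + 25) = -3 + √(25 + S))
-1642/(-3258) + s(58)/(-4466) = -1642/(-3258) + (-3 + √(25 + 58))/(-4466) = -1642*(-1/3258) + (-3 + √83)*(-1/4466) = 821/1629 + (3/4466 - √83/4466) = 3671473/7275114 - √83/4466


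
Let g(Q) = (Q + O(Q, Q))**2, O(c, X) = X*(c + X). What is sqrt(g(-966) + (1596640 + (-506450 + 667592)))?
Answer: sqrt(3479517457498) ≈ 1.8653e+6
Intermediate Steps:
O(c, X) = X*(X + c)
g(Q) = (Q + 2*Q**2)**2 (g(Q) = (Q + Q*(Q + Q))**2 = (Q + Q*(2*Q))**2 = (Q + 2*Q**2)**2)
sqrt(g(-966) + (1596640 + (-506450 + 667592))) = sqrt((-966)**2*(1 + 2*(-966))**2 + (1596640 + (-506450 + 667592))) = sqrt(933156*(1 - 1932)**2 + (1596640 + 161142)) = sqrt(933156*(-1931)**2 + 1757782) = sqrt(933156*3728761 + 1757782) = sqrt(3479515699716 + 1757782) = sqrt(3479517457498)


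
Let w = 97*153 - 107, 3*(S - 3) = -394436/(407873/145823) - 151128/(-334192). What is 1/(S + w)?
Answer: -51115460106/1649454042037907 ≈ -3.0989e-5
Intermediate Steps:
S = -2402589231239711/51115460106 (S = 3 + (-394436/(407873/145823) - 151128/(-334192))/3 = 3 + (-394436/(407873*(1/145823)) - 151128*(-1/334192))/3 = 3 + (-394436/407873/145823 + 18891/41774)/3 = 3 + (-394436*145823/407873 + 18891/41774)/3 = 3 + (-57517840828/407873 + 18891/41774)/3 = 3 + (1/3)*(-2402742577620029/17038486702) = 3 - 2402742577620029/51115460106 = -2402589231239711/51115460106 ≈ -47003.)
w = 14734 (w = 14841 - 107 = 14734)
1/(S + w) = 1/(-2402589231239711/51115460106 + 14734) = 1/(-1649454042037907/51115460106) = -51115460106/1649454042037907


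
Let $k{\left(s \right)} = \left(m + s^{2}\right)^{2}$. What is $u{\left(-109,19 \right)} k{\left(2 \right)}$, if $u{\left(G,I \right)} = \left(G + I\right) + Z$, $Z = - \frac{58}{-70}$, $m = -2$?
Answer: $- \frac{12484}{35} \approx -356.69$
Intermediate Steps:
$k{\left(s \right)} = \left(-2 + s^{2}\right)^{2}$
$Z = \frac{29}{35}$ ($Z = \left(-58\right) \left(- \frac{1}{70}\right) = \frac{29}{35} \approx 0.82857$)
$u{\left(G,I \right)} = \frac{29}{35} + G + I$ ($u{\left(G,I \right)} = \left(G + I\right) + \frac{29}{35} = \frac{29}{35} + G + I$)
$u{\left(-109,19 \right)} k{\left(2 \right)} = \left(\frac{29}{35} - 109 + 19\right) \left(-2 + 2^{2}\right)^{2} = - \frac{3121 \left(-2 + 4\right)^{2}}{35} = - \frac{3121 \cdot 2^{2}}{35} = \left(- \frac{3121}{35}\right) 4 = - \frac{12484}{35}$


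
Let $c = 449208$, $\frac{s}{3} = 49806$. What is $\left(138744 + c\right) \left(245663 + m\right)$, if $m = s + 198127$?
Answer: $348777830016$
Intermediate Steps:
$s = 149418$ ($s = 3 \cdot 49806 = 149418$)
$m = 347545$ ($m = 149418 + 198127 = 347545$)
$\left(138744 + c\right) \left(245663 + m\right) = \left(138744 + 449208\right) \left(245663 + 347545\right) = 587952 \cdot 593208 = 348777830016$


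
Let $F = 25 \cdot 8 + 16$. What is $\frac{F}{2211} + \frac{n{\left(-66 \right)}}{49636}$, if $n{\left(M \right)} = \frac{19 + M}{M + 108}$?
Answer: $\frac{150064625}{1536432744} \approx 0.097671$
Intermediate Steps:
$n{\left(M \right)} = \frac{19 + M}{108 + M}$
$F = 216$ ($F = 200 + 16 = 216$)
$\frac{F}{2211} + \frac{n{\left(-66 \right)}}{49636} = \frac{216}{2211} + \frac{\frac{1}{108 - 66} \left(19 - 66\right)}{49636} = 216 \cdot \frac{1}{2211} + \frac{1}{42} \left(-47\right) \frac{1}{49636} = \frac{72}{737} + \frac{1}{42} \left(-47\right) \frac{1}{49636} = \frac{72}{737} - \frac{47}{2084712} = \frac{150064625}{1536432744}$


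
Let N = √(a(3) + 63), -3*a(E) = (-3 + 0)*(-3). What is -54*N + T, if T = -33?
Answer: -33 - 108*√15 ≈ -451.28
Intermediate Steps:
a(E) = -3 (a(E) = -(-3 + 0)*(-3)/3 = -(-1)*(-3) = -⅓*9 = -3)
N = 2*√15 (N = √(-3 + 63) = √60 = 2*√15 ≈ 7.7460)
-54*N + T = -108*√15 - 33 = -33 - 108*√15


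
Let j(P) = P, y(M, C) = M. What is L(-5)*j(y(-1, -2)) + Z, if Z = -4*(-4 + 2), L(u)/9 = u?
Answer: 53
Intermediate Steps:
L(u) = 9*u
Z = 8 (Z = -4*(-2) = 8)
L(-5)*j(y(-1, -2)) + Z = (9*(-5))*(-1) + 8 = -45*(-1) + 8 = 45 + 8 = 53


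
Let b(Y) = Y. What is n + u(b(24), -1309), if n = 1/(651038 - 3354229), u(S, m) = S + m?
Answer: -3473600436/2703191 ≈ -1285.0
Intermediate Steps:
n = -1/2703191 (n = 1/(-2703191) = -1/2703191 ≈ -3.6993e-7)
n + u(b(24), -1309) = -1/2703191 + (24 - 1309) = -1/2703191 - 1285 = -3473600436/2703191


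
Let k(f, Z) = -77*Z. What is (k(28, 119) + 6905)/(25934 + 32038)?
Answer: -1129/28986 ≈ -0.038950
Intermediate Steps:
(k(28, 119) + 6905)/(25934 + 32038) = (-77*119 + 6905)/(25934 + 32038) = (-9163 + 6905)/57972 = -2258*1/57972 = -1129/28986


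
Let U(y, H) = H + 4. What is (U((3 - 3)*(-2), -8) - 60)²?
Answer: 4096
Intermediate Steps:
U(y, H) = 4 + H
(U((3 - 3)*(-2), -8) - 60)² = ((4 - 8) - 60)² = (-4 - 60)² = (-64)² = 4096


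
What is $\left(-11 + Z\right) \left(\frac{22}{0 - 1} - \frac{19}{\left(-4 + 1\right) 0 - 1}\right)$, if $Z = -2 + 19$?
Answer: $-18$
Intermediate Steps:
$Z = 17$
$\left(-11 + Z\right) \left(\frac{22}{0 - 1} - \frac{19}{\left(-4 + 1\right) 0 - 1}\right) = \left(-11 + 17\right) \left(\frac{22}{0 - 1} - \frac{19}{\left(-4 + 1\right) 0 - 1}\right) = 6 \left(\frac{22}{0 - 1} - \frac{19}{\left(-3\right) 0 - 1}\right) = 6 \left(\frac{22}{-1} - \frac{19}{0 - 1}\right) = 6 \left(22 \left(-1\right) - \frac{19}{-1}\right) = 6 \left(-22 - -19\right) = 6 \left(-22 + 19\right) = 6 \left(-3\right) = -18$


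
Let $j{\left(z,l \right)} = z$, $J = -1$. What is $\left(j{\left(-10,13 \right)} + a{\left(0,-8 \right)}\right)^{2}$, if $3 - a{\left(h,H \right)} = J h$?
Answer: $49$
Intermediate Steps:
$a{\left(h,H \right)} = 3 + h$ ($a{\left(h,H \right)} = 3 - - h = 3 + h$)
$\left(j{\left(-10,13 \right)} + a{\left(0,-8 \right)}\right)^{2} = \left(-10 + \left(3 + 0\right)\right)^{2} = \left(-10 + 3\right)^{2} = \left(-7\right)^{2} = 49$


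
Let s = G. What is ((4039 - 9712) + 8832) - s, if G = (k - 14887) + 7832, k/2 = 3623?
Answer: 2968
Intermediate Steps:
k = 7246 (k = 2*3623 = 7246)
G = 191 (G = (7246 - 14887) + 7832 = -7641 + 7832 = 191)
s = 191
((4039 - 9712) + 8832) - s = ((4039 - 9712) + 8832) - 1*191 = (-5673 + 8832) - 191 = 3159 - 191 = 2968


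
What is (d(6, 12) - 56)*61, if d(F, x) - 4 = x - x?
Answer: -3172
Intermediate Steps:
d(F, x) = 4 (d(F, x) = 4 + (x - x) = 4 + 0 = 4)
(d(6, 12) - 56)*61 = (4 - 56)*61 = -52*61 = -3172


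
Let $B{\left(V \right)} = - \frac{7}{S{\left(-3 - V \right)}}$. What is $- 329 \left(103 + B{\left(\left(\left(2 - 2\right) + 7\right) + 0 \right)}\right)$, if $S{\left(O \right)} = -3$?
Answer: $- \frac{103964}{3} \approx -34655.0$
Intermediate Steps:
$B{\left(V \right)} = \frac{7}{3}$ ($B{\left(V \right)} = - \frac{7}{-3} = \left(-7\right) \left(- \frac{1}{3}\right) = \frac{7}{3}$)
$- 329 \left(103 + B{\left(\left(\left(2 - 2\right) + 7\right) + 0 \right)}\right) = - 329 \left(103 + \frac{7}{3}\right) = \left(-329\right) \frac{316}{3} = - \frac{103964}{3}$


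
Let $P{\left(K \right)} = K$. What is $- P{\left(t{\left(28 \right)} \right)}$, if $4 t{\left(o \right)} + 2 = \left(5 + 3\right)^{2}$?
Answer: $- \frac{31}{2} \approx -15.5$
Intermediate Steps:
$t{\left(o \right)} = \frac{31}{2}$ ($t{\left(o \right)} = - \frac{1}{2} + \frac{\left(5 + 3\right)^{2}}{4} = - \frac{1}{2} + \frac{8^{2}}{4} = - \frac{1}{2} + \frac{1}{4} \cdot 64 = - \frac{1}{2} + 16 = \frac{31}{2}$)
$- P{\left(t{\left(28 \right)} \right)} = \left(-1\right) \frac{31}{2} = - \frac{31}{2}$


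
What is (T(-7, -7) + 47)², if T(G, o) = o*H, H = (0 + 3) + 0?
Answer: 676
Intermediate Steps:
H = 3 (H = 3 + 0 = 3)
T(G, o) = 3*o (T(G, o) = o*3 = 3*o)
(T(-7, -7) + 47)² = (3*(-7) + 47)² = (-21 + 47)² = 26² = 676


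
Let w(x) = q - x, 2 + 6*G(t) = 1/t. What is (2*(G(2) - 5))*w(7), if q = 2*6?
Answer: -105/2 ≈ -52.500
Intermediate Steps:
q = 12
G(t) = -⅓ + 1/(6*t)
w(x) = 12 - x
(2*(G(2) - 5))*w(7) = (2*((⅙)*(1 - 2*2)/2 - 5))*(12 - 1*7) = (2*((⅙)*(½)*(1 - 4) - 5))*(12 - 7) = (2*((⅙)*(½)*(-3) - 5))*5 = (2*(-¼ - 5))*5 = (2*(-21/4))*5 = -21/2*5 = -105/2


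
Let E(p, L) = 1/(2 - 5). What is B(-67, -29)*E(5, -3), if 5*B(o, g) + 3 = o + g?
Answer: 33/5 ≈ 6.6000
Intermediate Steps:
E(p, L) = -⅓ (E(p, L) = 1/(-3) = -⅓)
B(o, g) = -⅗ + g/5 + o/5 (B(o, g) = -⅗ + (o + g)/5 = -⅗ + (g + o)/5 = -⅗ + (g/5 + o/5) = -⅗ + g/5 + o/5)
B(-67, -29)*E(5, -3) = (-⅗ + (⅕)*(-29) + (⅕)*(-67))*(-⅓) = (-⅗ - 29/5 - 67/5)*(-⅓) = -99/5*(-⅓) = 33/5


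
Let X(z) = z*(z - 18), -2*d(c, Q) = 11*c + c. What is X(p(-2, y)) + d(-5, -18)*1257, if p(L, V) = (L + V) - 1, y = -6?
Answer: 37953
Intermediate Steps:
p(L, V) = -1 + L + V
d(c, Q) = -6*c (d(c, Q) = -(11*c + c)/2 = -6*c)
X(z) = z*(-18 + z)
X(p(-2, y)) + d(-5, -18)*1257 = (-1 - 2 - 6)*(-18 + (-1 - 2 - 6)) - 6*(-5)*1257 = -9*(-18 - 9) + 30*1257 = -9*(-27) + 37710 = 243 + 37710 = 37953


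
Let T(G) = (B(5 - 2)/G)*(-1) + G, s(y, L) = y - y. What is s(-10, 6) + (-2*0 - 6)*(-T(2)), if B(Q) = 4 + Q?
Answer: -9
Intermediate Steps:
s(y, L) = 0
T(G) = G - 7/G (T(G) = ((4 + (5 - 2))/G)*(-1) + G = ((4 + 3)/G)*(-1) + G = (7/G)*(-1) + G = -7/G + G = G - 7/G)
s(-10, 6) + (-2*0 - 6)*(-T(2)) = 0 + (-2*0 - 6)*(-(2 - 7/2)) = 0 + (0 - 6)*(-(2 - 7*1/2)) = 0 - (-6)*(2 - 7/2) = 0 - (-6)*(-3)/2 = 0 - 6*3/2 = 0 - 9 = -9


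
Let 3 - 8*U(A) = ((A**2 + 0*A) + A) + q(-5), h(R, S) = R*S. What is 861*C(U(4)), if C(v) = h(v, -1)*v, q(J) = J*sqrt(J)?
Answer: -35301/16 + 73185*I*sqrt(5)/32 ≈ -2206.3 + 5114.0*I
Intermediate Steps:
q(J) = J**(3/2)
U(A) = 3/8 - A/8 - A**2/8 + 5*I*sqrt(5)/8 (U(A) = 3/8 - (((A**2 + 0*A) + A) + (-5)**(3/2))/8 = 3/8 - (((A**2 + 0) + A) - 5*I*sqrt(5))/8 = 3/8 - ((A**2 + A) - 5*I*sqrt(5))/8 = 3/8 - ((A + A**2) - 5*I*sqrt(5))/8 = 3/8 - (A + A**2 - 5*I*sqrt(5))/8 = 3/8 + (-A/8 - A**2/8 + 5*I*sqrt(5)/8) = 3/8 - A/8 - A**2/8 + 5*I*sqrt(5)/8)
C(v) = -v**2 (C(v) = (v*(-1))*v = (-v)*v = -v**2)
861*C(U(4)) = 861*(-(3/8 - 1/8*4 - 1/8*4**2 + 5*I*sqrt(5)/8)**2) = 861*(-(3/8 - 1/2 - 1/8*16 + 5*I*sqrt(5)/8)**2) = 861*(-(3/8 - 1/2 - 2 + 5*I*sqrt(5)/8)**2) = 861*(-(-17/8 + 5*I*sqrt(5)/8)**2) = -861*(-17/8 + 5*I*sqrt(5)/8)**2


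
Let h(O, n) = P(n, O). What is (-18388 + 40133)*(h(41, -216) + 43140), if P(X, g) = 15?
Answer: 938405475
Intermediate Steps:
h(O, n) = 15
(-18388 + 40133)*(h(41, -216) + 43140) = (-18388 + 40133)*(15 + 43140) = 21745*43155 = 938405475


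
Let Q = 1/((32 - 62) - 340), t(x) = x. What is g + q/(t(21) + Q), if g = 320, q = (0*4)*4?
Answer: 320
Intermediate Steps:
q = 0 (q = 0*4 = 0)
Q = -1/370 (Q = 1/(-30 - 340) = 1/(-370) = -1/370 ≈ -0.0027027)
g + q/(t(21) + Q) = 320 + 0/(21 - 1/370) = 320 + 0/(7769/370) = 320 + 0*(370/7769) = 320 + 0 = 320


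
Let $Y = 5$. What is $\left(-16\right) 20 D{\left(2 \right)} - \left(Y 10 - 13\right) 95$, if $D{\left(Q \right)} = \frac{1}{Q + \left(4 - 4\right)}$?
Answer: $-3675$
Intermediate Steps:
$D{\left(Q \right)} = \frac{1}{Q}$ ($D{\left(Q \right)} = \frac{1}{Q + \left(4 - 4\right)} = \frac{1}{Q + 0} = \frac{1}{Q}$)
$\left(-16\right) 20 D{\left(2 \right)} - \left(Y 10 - 13\right) 95 = \frac{\left(-16\right) 20}{2} - \left(5 \cdot 10 - 13\right) 95 = \left(-320\right) \frac{1}{2} - \left(50 - 13\right) 95 = -160 - 37 \cdot 95 = -160 - 3515 = -3675$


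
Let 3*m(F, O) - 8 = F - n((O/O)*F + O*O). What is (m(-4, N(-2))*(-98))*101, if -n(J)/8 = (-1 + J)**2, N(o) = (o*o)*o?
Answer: -91893032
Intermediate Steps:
N(o) = o**3 (N(o) = o**2*o = o**3)
n(J) = -8*(-1 + J)**2
m(F, O) = 8/3 + F/3 + 8*(-1 + F + O**2)**2/3 (m(F, O) = 8/3 + (F - (-8)*(-1 + ((O/O)*F + O*O))**2)/3 = 8/3 + (F - (-8)*(-1 + (1*F + O**2))**2)/3 = 8/3 + (F - (-8)*(-1 + (F + O**2))**2)/3 = 8/3 + (F - (-8)*(-1 + F + O**2)**2)/3 = 8/3 + (F + 8*(-1 + F + O**2)**2)/3 = 8/3 + (F/3 + 8*(-1 + F + O**2)**2/3) = 8/3 + F/3 + 8*(-1 + F + O**2)**2/3)
(m(-4, N(-2))*(-98))*101 = ((8/3 + (1/3)*(-4) + 8*(-1 - 4 + ((-2)**3)**2)**2/3)*(-98))*101 = ((8/3 - 4/3 + 8*(-1 - 4 + (-8)**2)**2/3)*(-98))*101 = ((8/3 - 4/3 + 8*(-1 - 4 + 64)**2/3)*(-98))*101 = ((8/3 - 4/3 + (8/3)*59**2)*(-98))*101 = ((8/3 - 4/3 + (8/3)*3481)*(-98))*101 = ((8/3 - 4/3 + 27848/3)*(-98))*101 = (9284*(-98))*101 = -909832*101 = -91893032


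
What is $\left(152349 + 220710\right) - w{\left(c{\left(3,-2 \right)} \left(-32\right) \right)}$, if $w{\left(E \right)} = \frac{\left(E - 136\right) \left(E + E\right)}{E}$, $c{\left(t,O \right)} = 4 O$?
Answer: $372819$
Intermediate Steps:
$w{\left(E \right)} = -272 + 2 E$ ($w{\left(E \right)} = \frac{\left(-136 + E\right) 2 E}{E} = \frac{2 E \left(-136 + E\right)}{E} = -272 + 2 E$)
$\left(152349 + 220710\right) - w{\left(c{\left(3,-2 \right)} \left(-32\right) \right)} = \left(152349 + 220710\right) - \left(-272 + 2 \cdot 4 \left(-2\right) \left(-32\right)\right) = 373059 - \left(-272 + 2 \left(\left(-8\right) \left(-32\right)\right)\right) = 373059 - \left(-272 + 2 \cdot 256\right) = 373059 - \left(-272 + 512\right) = 373059 - 240 = 372819$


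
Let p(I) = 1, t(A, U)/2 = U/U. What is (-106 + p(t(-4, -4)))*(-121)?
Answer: 12705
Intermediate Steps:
t(A, U) = 2 (t(A, U) = 2*(U/U) = 2*1 = 2)
(-106 + p(t(-4, -4)))*(-121) = (-106 + 1)*(-121) = -105*(-121) = 12705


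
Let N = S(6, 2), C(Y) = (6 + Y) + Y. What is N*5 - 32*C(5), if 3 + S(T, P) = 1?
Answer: -522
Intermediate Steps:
C(Y) = 6 + 2*Y
S(T, P) = -2 (S(T, P) = -3 + 1 = -2)
N = -2
N*5 - 32*C(5) = -2*5 - 32*(6 + 2*5) = -10 - 32*(6 + 10) = -10 - 32*16 = -10 - 512 = -522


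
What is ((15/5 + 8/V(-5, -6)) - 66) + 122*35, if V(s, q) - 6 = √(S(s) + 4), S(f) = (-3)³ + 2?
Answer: 79949/19 - 8*I*√21/57 ≈ 4207.8 - 0.64317*I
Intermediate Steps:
S(f) = -25 (S(f) = -27 + 2 = -25)
V(s, q) = 6 + I*√21 (V(s, q) = 6 + √(-25 + 4) = 6 + √(-21) = 6 + I*√21)
((15/5 + 8/V(-5, -6)) - 66) + 122*35 = ((15/5 + 8/(6 + I*√21)) - 66) + 122*35 = ((15*(⅕) + 8/(6 + I*√21)) - 66) + 4270 = ((3 + 8/(6 + I*√21)) - 66) + 4270 = (-63 + 8/(6 + I*√21)) + 4270 = 4207 + 8/(6 + I*√21)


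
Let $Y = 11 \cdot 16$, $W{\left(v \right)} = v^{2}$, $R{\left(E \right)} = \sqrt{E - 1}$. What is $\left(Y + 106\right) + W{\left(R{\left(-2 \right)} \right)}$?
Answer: $279$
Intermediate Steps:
$R{\left(E \right)} = \sqrt{-1 + E}$
$Y = 176$
$\left(Y + 106\right) + W{\left(R{\left(-2 \right)} \right)} = \left(176 + 106\right) + \left(\sqrt{-1 - 2}\right)^{2} = 282 + \left(\sqrt{-3}\right)^{2} = 282 + \left(i \sqrt{3}\right)^{2} = 282 - 3 = 279$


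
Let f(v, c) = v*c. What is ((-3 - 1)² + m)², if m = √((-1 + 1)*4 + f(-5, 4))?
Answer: 236 + 64*I*√5 ≈ 236.0 + 143.11*I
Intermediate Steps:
f(v, c) = c*v
m = 2*I*√5 (m = √((-1 + 1)*4 + 4*(-5)) = √(0*4 - 20) = √(0 - 20) = √(-20) = 2*I*√5 ≈ 4.4721*I)
((-3 - 1)² + m)² = ((-3 - 1)² + 2*I*√5)² = ((-4)² + 2*I*√5)² = (16 + 2*I*√5)²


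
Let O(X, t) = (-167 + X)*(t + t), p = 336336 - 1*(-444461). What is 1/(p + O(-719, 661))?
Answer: -1/390495 ≈ -2.5609e-6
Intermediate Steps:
p = 780797 (p = 336336 + 444461 = 780797)
O(X, t) = 2*t*(-167 + X) (O(X, t) = (-167 + X)*(2*t) = 2*t*(-167 + X))
1/(p + O(-719, 661)) = 1/(780797 + 2*661*(-167 - 719)) = 1/(780797 + 2*661*(-886)) = 1/(780797 - 1171292) = 1/(-390495) = -1/390495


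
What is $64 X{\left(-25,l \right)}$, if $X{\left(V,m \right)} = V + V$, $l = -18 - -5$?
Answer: $-3200$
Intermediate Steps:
$l = -13$ ($l = -18 + 5 = -13$)
$X{\left(V,m \right)} = 2 V$
$64 X{\left(-25,l \right)} = 64 \cdot 2 \left(-25\right) = 64 \left(-50\right) = -3200$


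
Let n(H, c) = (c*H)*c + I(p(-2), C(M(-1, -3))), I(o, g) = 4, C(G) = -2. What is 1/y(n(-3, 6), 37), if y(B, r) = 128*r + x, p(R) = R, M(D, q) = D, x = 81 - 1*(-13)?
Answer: 1/4830 ≈ 0.00020704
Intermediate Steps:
x = 94 (x = 81 + 13 = 94)
n(H, c) = 4 + H*c² (n(H, c) = (c*H)*c + 4 = (H*c)*c + 4 = H*c² + 4 = 4 + H*c²)
y(B, r) = 94 + 128*r (y(B, r) = 128*r + 94 = 94 + 128*r)
1/y(n(-3, 6), 37) = 1/(94 + 128*37) = 1/(94 + 4736) = 1/4830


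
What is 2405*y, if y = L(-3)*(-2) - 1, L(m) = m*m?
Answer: -45695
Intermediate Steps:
L(m) = m**2
y = -19 (y = (-3)**2*(-2) - 1 = 9*(-2) - 1 = -18 - 1 = -19)
2405*y = 2405*(-19) = -45695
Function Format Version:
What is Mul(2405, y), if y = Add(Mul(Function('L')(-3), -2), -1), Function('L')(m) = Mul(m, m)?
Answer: -45695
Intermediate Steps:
Function('L')(m) = Pow(m, 2)
y = -19 (y = Add(Mul(Pow(-3, 2), -2), -1) = Add(Mul(9, -2), -1) = Add(-18, -1) = -19)
Mul(2405, y) = Mul(2405, -19) = -45695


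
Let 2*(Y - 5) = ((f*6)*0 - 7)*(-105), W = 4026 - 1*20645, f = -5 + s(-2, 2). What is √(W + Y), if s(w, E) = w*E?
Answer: I*√64986/2 ≈ 127.46*I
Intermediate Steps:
s(w, E) = E*w
f = -9 (f = -5 + 2*(-2) = -5 - 4 = -9)
W = -16619 (W = 4026 - 20645 = -16619)
Y = 745/2 (Y = 5 + ((-9*6*0 - 7)*(-105))/2 = 5 + ((-54*0 - 7)*(-105))/2 = 5 + ((0 - 7)*(-105))/2 = 5 + (-7*(-105))/2 = 5 + (½)*735 = 5 + 735/2 = 745/2 ≈ 372.50)
√(W + Y) = √(-16619 + 745/2) = √(-32493/2) = I*√64986/2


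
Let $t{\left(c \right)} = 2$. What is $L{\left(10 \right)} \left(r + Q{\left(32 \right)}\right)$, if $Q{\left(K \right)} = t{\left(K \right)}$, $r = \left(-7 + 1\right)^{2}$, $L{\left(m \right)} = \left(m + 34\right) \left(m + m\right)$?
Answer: $33440$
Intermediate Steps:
$L{\left(m \right)} = 2 m \left(34 + m\right)$ ($L{\left(m \right)} = \left(34 + m\right) 2 m = 2 m \left(34 + m\right)$)
$r = 36$ ($r = \left(-6\right)^{2} = 36$)
$Q{\left(K \right)} = 2$
$L{\left(10 \right)} \left(r + Q{\left(32 \right)}\right) = 2 \cdot 10 \left(34 + 10\right) \left(36 + 2\right) = 2 \cdot 10 \cdot 44 \cdot 38 = 880 \cdot 38 = 33440$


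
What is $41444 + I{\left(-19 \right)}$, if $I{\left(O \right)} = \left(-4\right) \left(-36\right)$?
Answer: $41588$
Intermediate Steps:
$I{\left(O \right)} = 144$
$41444 + I{\left(-19 \right)} = 41444 + 144 = 41588$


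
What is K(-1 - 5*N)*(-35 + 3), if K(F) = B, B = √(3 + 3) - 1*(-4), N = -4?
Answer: -128 - 32*√6 ≈ -206.38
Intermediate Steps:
B = 4 + √6 (B = √6 + 4 = 4 + √6 ≈ 6.4495)
K(F) = 4 + √6
K(-1 - 5*N)*(-35 + 3) = (4 + √6)*(-35 + 3) = (4 + √6)*(-32) = -128 - 32*√6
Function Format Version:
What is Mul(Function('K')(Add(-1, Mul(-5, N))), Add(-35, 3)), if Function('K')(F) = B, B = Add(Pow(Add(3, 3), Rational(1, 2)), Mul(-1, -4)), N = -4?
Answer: Add(-128, Mul(-32, Pow(6, Rational(1, 2)))) ≈ -206.38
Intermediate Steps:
B = Add(4, Pow(6, Rational(1, 2))) (B = Add(Pow(6, Rational(1, 2)), 4) = Add(4, Pow(6, Rational(1, 2))) ≈ 6.4495)
Function('K')(F) = Add(4, Pow(6, Rational(1, 2)))
Mul(Function('K')(Add(-1, Mul(-5, N))), Add(-35, 3)) = Mul(Add(4, Pow(6, Rational(1, 2))), Add(-35, 3)) = Mul(Add(4, Pow(6, Rational(1, 2))), -32) = Add(-128, Mul(-32, Pow(6, Rational(1, 2))))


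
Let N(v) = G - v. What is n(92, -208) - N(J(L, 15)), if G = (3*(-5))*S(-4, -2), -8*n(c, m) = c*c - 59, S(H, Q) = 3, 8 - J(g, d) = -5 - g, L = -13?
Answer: -8045/8 ≈ -1005.6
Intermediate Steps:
J(g, d) = 13 + g (J(g, d) = 8 - (-5 - g) = 8 + (5 + g) = 13 + g)
n(c, m) = 59/8 - c**2/8 (n(c, m) = -(c*c - 59)/8 = -(c**2 - 59)/8 = -(-59 + c**2)/8 = 59/8 - c**2/8)
G = -45 (G = (3*(-5))*3 = -15*3 = -45)
N(v) = -45 - v
n(92, -208) - N(J(L, 15)) = (59/8 - 1/8*92**2) - (-45 - (13 - 13)) = (59/8 - 1/8*8464) - (-45 - 1*0) = (59/8 - 1058) - (-45 + 0) = -8405/8 - 1*(-45) = -8405/8 + 45 = -8045/8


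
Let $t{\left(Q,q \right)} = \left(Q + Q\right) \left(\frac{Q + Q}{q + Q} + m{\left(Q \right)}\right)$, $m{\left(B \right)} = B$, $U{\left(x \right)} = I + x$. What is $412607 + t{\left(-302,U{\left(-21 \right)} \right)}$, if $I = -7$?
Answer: $\frac{97995067}{165} \approx 5.9391 \cdot 10^{5}$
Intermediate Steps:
$U{\left(x \right)} = -7 + x$
$t{\left(Q,q \right)} = 2 Q \left(Q + \frac{2 Q}{Q + q}\right)$ ($t{\left(Q,q \right)} = \left(Q + Q\right) \left(\frac{Q + Q}{q + Q} + Q\right) = 2 Q \left(\frac{2 Q}{Q + q} + Q\right) = 2 Q \left(Q + \frac{2 Q}{Q + q}\right)$)
$412607 + t{\left(-302,U{\left(-21 \right)} \right)} = 412607 + \frac{2 \left(-302\right)^{2} \left(2 - 302 - 28\right)}{-302 - 28} = 412607 + 2 \cdot 91204 \frac{1}{-302 - 28} \left(2 - 302 - 28\right) = 412607 + 2 \cdot 91204 \frac{1}{-330} \left(-328\right) = 412607 + 2 \cdot 91204 \left(- \frac{1}{330}\right) \left(-328\right) = 412607 + \frac{29914912}{165} = \frac{97995067}{165}$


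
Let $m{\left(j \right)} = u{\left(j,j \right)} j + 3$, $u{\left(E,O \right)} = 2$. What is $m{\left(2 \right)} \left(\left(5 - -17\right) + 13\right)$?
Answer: $245$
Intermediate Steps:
$m{\left(j \right)} = 3 + 2 j$ ($m{\left(j \right)} = 2 j + 3 = 3 + 2 j$)
$m{\left(2 \right)} \left(\left(5 - -17\right) + 13\right) = \left(3 + 2 \cdot 2\right) \left(\left(5 - -17\right) + 13\right) = \left(3 + 4\right) \left(\left(5 + 17\right) + 13\right) = 7 \left(22 + 13\right) = 7 \cdot 35 = 245$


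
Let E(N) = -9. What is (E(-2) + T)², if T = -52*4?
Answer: 47089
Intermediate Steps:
T = -208
(E(-2) + T)² = (-9 - 208)² = (-217)² = 47089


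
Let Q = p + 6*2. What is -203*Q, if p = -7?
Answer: -1015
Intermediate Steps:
Q = 5 (Q = -7 + 6*2 = -7 + 12 = 5)
-203*Q = -203*5 = -1015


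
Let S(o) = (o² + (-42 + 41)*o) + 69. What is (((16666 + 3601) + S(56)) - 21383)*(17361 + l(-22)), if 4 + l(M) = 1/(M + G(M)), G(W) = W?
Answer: 1552616331/44 ≈ 3.5287e+7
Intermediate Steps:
S(o) = 69 + o² - o (S(o) = (o² - o) + 69 = 69 + o² - o)
l(M) = -4 + 1/(2*M) (l(M) = -4 + 1/(M + M) = -4 + 1/(2*M))
(((16666 + 3601) + S(56)) - 21383)*(17361 + l(-22)) = (((16666 + 3601) + (69 + 56² - 1*56)) - 21383)*(17361 + (-4 + (½)/(-22))) = ((20267 + (69 + 3136 - 56)) - 21383)*(17361 + (-4 + (½)*(-1/22))) = ((20267 + 3149) - 21383)*(17361 + (-4 - 1/44)) = (23416 - 21383)*(17361 - 177/44) = 2033*(763707/44) = 1552616331/44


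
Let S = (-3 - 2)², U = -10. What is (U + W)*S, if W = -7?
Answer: -425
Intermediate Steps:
S = 25 (S = (-5)² = 25)
(U + W)*S = (-10 - 7)*25 = -17*25 = -425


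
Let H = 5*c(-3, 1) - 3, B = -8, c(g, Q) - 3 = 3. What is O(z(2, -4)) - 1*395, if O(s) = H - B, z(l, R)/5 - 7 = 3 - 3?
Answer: -360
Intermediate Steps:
z(l, R) = 35 (z(l, R) = 35 + 5*(3 - 3) = 35 + 5*0 = 35 + 0 = 35)
c(g, Q) = 6 (c(g, Q) = 3 + 3 = 6)
H = 27 (H = 5*6 - 3 = 30 - 3 = 27)
O(s) = 35 (O(s) = 27 - 1*(-8) = 27 + 8 = 35)
O(z(2, -4)) - 1*395 = 35 - 1*395 = 35 - 395 = -360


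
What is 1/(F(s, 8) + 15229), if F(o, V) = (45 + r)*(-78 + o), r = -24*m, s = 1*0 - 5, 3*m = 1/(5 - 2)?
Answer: 3/35146 ≈ 8.5358e-5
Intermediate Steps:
m = ⅑ (m = 1/(3*(5 - 2)) = (⅓)/3 = (⅓)*(⅓) = ⅑ ≈ 0.11111)
s = -5 (s = 0 - 5 = -5)
r = -8/3 (r = -24*⅑ = -8/3 ≈ -2.6667)
F(o, V) = -3302 + 127*o/3 (F(o, V) = (45 - 8/3)*(-78 + o) = 127*(-78 + o)/3 = -3302 + 127*o/3)
1/(F(s, 8) + 15229) = 1/((-3302 + (127/3)*(-5)) + 15229) = 1/((-3302 - 635/3) + 15229) = 1/(-10541/3 + 15229) = 1/(35146/3) = 3/35146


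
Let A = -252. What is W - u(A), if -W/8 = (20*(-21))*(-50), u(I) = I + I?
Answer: -167496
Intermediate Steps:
u(I) = 2*I
W = -168000 (W = -8*20*(-21)*(-50) = -(-3360)*(-50) = -8*21000 = -168000)
W - u(A) = -168000 - 2*(-252) = -168000 - 1*(-504) = -168000 + 504 = -167496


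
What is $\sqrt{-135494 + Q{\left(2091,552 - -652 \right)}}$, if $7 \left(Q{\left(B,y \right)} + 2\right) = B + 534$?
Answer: $i \sqrt{135121} \approx 367.59 i$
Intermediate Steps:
$Q{\left(B,y \right)} = \frac{520}{7} + \frac{B}{7}$ ($Q{\left(B,y \right)} = -2 + \frac{B + 534}{7} = -2 + \frac{534 + B}{7} = -2 + \left(\frac{534}{7} + \frac{B}{7}\right) = \frac{520}{7} + \frac{B}{7}$)
$\sqrt{-135494 + Q{\left(2091,552 - -652 \right)}} = \sqrt{-135494 + \left(\frac{520}{7} + \frac{1}{7} \cdot 2091\right)} = \sqrt{-135494 + \left(\frac{520}{7} + \frac{2091}{7}\right)} = \sqrt{-135494 + 373} = \sqrt{-135121} = i \sqrt{135121}$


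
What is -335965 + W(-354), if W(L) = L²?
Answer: -210649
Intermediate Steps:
-335965 + W(-354) = -335965 + (-354)² = -335965 + 125316 = -210649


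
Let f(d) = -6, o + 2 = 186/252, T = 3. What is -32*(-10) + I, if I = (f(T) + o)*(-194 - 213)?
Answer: 137575/42 ≈ 3275.6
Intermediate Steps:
o = -53/42 (o = -2 + 186/252 = -2 + 186*(1/252) = -2 + 31/42 = -53/42 ≈ -1.2619)
I = 124135/42 (I = (-6 - 53/42)*(-194 - 213) = -305/42*(-407) = 124135/42 ≈ 2955.6)
-32*(-10) + I = -32*(-10) + 124135/42 = 320 + 124135/42 = 137575/42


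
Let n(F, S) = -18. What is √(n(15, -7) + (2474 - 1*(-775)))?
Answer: 3*√359 ≈ 56.842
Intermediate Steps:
√(n(15, -7) + (2474 - 1*(-775))) = √(-18 + (2474 - 1*(-775))) = √(-18 + (2474 + 775)) = √(-18 + 3249) = √3231 = 3*√359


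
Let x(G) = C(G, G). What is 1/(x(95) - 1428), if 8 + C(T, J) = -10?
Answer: -1/1446 ≈ -0.00069156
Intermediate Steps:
C(T, J) = -18 (C(T, J) = -8 - 10 = -18)
x(G) = -18
1/(x(95) - 1428) = 1/(-18 - 1428) = 1/(-1446) = -1/1446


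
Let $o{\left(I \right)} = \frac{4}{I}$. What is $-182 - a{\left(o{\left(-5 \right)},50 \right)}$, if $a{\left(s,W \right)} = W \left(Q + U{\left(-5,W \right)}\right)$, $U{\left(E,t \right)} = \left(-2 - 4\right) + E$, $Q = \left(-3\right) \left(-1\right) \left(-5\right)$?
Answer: $1118$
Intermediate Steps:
$Q = -15$ ($Q = 3 \left(-5\right) = -15$)
$U{\left(E,t \right)} = -6 + E$
$a{\left(s,W \right)} = - 26 W$ ($a{\left(s,W \right)} = W \left(-15 - 11\right) = W \left(-26\right) = - 26 W$)
$-182 - a{\left(o{\left(-5 \right)},50 \right)} = -182 - \left(-26\right) 50 = -182 - -1300 = -182 + 1300 = 1118$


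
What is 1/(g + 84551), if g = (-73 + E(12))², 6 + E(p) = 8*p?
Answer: 1/84840 ≈ 1.1787e-5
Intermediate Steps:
E(p) = -6 + 8*p
g = 289 (g = (-73 + (-6 + 8*12))² = (-73 + (-6 + 96))² = (-73 + 90)² = 17² = 289)
1/(g + 84551) = 1/(289 + 84551) = 1/84840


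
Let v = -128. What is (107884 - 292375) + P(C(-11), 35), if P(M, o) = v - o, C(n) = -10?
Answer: -184654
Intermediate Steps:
P(M, o) = -128 - o
(107884 - 292375) + P(C(-11), 35) = (107884 - 292375) + (-128 - 1*35) = -184491 + (-128 - 35) = -184491 - 163 = -184654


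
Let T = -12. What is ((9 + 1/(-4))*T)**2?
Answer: 11025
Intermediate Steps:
((9 + 1/(-4))*T)**2 = ((9 + 1/(-4))*(-12))**2 = ((9 - 1/4)*(-12))**2 = ((35/4)*(-12))**2 = (-105)**2 = 11025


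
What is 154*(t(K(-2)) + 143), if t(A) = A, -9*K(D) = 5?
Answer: 197428/9 ≈ 21936.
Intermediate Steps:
K(D) = -5/9 (K(D) = -1/9*5 = -5/9)
154*(t(K(-2)) + 143) = 154*(-5/9 + 143) = 154*(1282/9) = 197428/9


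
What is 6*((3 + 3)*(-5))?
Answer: -180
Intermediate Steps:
6*((3 + 3)*(-5)) = 6*(6*(-5)) = 6*(-30) = -180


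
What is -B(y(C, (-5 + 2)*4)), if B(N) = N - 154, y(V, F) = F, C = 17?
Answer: 166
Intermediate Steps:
B(N) = -154 + N
-B(y(C, (-5 + 2)*4)) = -(-154 + (-5 + 2)*4) = -(-154 - 3*4) = -(-154 - 12) = -1*(-166) = 166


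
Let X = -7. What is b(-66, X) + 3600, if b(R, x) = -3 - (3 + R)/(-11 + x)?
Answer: 7187/2 ≈ 3593.5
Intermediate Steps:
b(R, x) = -3 - (3 + R)/(-11 + x)
b(-66, X) + 3600 = (30 - 1*(-66) - 3*(-7))/(-11 - 7) + 3600 = (30 + 66 + 21)/(-18) + 3600 = -1/18*117 + 3600 = -13/2 + 3600 = 7187/2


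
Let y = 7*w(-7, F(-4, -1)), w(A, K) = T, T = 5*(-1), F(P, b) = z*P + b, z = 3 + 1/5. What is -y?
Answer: 35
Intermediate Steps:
z = 16/5 (z = 3 + ⅕ = 16/5 ≈ 3.2000)
F(P, b) = b + 16*P/5 (F(P, b) = 16*P/5 + b = b + 16*P/5)
T = -5
w(A, K) = -5
y = -35 (y = 7*(-5) = -35)
-y = -1*(-35) = 35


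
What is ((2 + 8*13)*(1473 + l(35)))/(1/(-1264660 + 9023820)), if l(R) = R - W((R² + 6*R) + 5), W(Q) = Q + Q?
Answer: -1128430157120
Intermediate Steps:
W(Q) = 2*Q
l(R) = -10 - 11*R - 2*R² (l(R) = R - 2*((R² + 6*R) + 5) = R - 2*(5 + R² + 6*R) = R - (10 + 2*R² + 12*R) = R + (-10 - 12*R - 2*R²) = -10 - 11*R - 2*R²)
((2 + 8*13)*(1473 + l(35)))/(1/(-1264660 + 9023820)) = ((2 + 8*13)*(1473 + (-10 - 11*35 - 2*35²)))/(1/(-1264660 + 9023820)) = ((2 + 104)*(1473 + (-10 - 385 - 2*1225)))/(1/7759160) = (106*(1473 + (-10 - 385 - 2450)))/(1/7759160) = (106*(1473 - 2845))*7759160 = (106*(-1372))*7759160 = -145432*7759160 = -1128430157120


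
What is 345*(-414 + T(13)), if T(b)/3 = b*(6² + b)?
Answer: 516465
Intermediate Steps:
T(b) = 3*b*(36 + b) (T(b) = 3*(b*(6² + b)) = 3*(b*(36 + b)) = 3*b*(36 + b))
345*(-414 + T(13)) = 345*(-414 + 3*13*(36 + 13)) = 345*(-414 + 3*13*49) = 345*(-414 + 1911) = 345*1497 = 516465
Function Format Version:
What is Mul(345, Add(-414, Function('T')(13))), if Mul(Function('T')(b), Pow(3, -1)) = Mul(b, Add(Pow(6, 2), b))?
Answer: 516465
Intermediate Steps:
Function('T')(b) = Mul(3, b, Add(36, b)) (Function('T')(b) = Mul(3, Mul(b, Add(Pow(6, 2), b))) = Mul(3, Mul(b, Add(36, b))) = Mul(3, b, Add(36, b)))
Mul(345, Add(-414, Function('T')(13))) = Mul(345, Add(-414, Mul(3, 13, Add(36, 13)))) = Mul(345, Add(-414, Mul(3, 13, 49))) = Mul(345, Add(-414, 1911)) = Mul(345, 1497) = 516465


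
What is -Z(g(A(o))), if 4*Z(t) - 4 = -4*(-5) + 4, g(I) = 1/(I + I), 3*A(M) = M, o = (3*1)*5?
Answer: -7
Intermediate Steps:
o = 15 (o = 3*5 = 15)
A(M) = M/3
g(I) = 1/(2*I)
Z(t) = 7 (Z(t) = 1 + (-4*(-5) + 4)/4 = 1 + (20 + 4)/4 = 1 + (1/4)*24 = 1 + 6 = 7)
-Z(g(A(o))) = -1*7 = -7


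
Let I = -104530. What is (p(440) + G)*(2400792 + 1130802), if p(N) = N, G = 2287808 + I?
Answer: 7712005386492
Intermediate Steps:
G = 2183278 (G = 2287808 - 104530 = 2183278)
(p(440) + G)*(2400792 + 1130802) = (440 + 2183278)*(2400792 + 1130802) = 2183718*3531594 = 7712005386492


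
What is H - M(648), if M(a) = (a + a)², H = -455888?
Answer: -2135504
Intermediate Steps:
M(a) = 4*a² (M(a) = (2*a)² = 4*a²)
H - M(648) = -455888 - 4*648² = -455888 - 4*419904 = -455888 - 1*1679616 = -455888 - 1679616 = -2135504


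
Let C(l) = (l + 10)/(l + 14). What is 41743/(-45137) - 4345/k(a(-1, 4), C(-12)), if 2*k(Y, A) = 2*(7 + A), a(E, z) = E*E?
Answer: -196370723/270822 ≈ -725.09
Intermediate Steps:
C(l) = (10 + l)/(14 + l)
a(E, z) = E²
k(Y, A) = 7 + A (k(Y, A) = (2*(7 + A))/2 = (14 + 2*A)/2 = 7 + A)
41743/(-45137) - 4345/k(a(-1, 4), C(-12)) = 41743/(-45137) - 4345/(7 + (10 - 12)/(14 - 12)) = 41743*(-1/45137) - 4345/(7 - 2/2) = -41743/45137 - 4345/(7 + (½)*(-2)) = -41743/45137 - 4345/(7 - 1) = -41743/45137 - 4345/6 = -196370723/270822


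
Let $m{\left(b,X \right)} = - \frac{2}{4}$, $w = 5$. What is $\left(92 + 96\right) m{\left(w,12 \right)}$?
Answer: $-94$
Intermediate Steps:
$m{\left(b,X \right)} = - \frac{1}{2}$ ($m{\left(b,X \right)} = \left(-2\right) \frac{1}{4} = - \frac{1}{2}$)
$\left(92 + 96\right) m{\left(w,12 \right)} = \left(92 + 96\right) \left(- \frac{1}{2}\right) = 188 \left(- \frac{1}{2}\right) = -94$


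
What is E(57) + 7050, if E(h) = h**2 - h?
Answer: 10242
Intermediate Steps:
E(57) + 7050 = 57*(-1 + 57) + 7050 = 57*56 + 7050 = 3192 + 7050 = 10242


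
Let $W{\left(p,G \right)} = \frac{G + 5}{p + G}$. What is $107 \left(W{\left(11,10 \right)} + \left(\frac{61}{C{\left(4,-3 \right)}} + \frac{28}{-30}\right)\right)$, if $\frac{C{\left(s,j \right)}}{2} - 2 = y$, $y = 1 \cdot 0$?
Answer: $\frac{675491}{420} \approx 1608.3$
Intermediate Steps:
$y = 0$
$C{\left(s,j \right)} = 4$ ($C{\left(s,j \right)} = 4 + 2 \cdot 0 = 4 + 0 = 4$)
$W{\left(p,G \right)} = \frac{5 + G}{G + p}$
$107 \left(W{\left(11,10 \right)} + \left(\frac{61}{C{\left(4,-3 \right)}} + \frac{28}{-30}\right)\right) = 107 \left(\frac{5 + 10}{10 + 11} + \left(\frac{61}{4} + \frac{28}{-30}\right)\right) = 107 \left(\frac{1}{21} \cdot 15 + \left(61 \cdot \frac{1}{4} + 28 \left(- \frac{1}{30}\right)\right)\right) = 107 \left(\frac{1}{21} \cdot 15 + \left(\frac{61}{4} - \frac{14}{15}\right)\right) = 107 \left(\frac{5}{7} + \frac{859}{60}\right) = 107 \cdot \frac{6313}{420} = \frac{675491}{420}$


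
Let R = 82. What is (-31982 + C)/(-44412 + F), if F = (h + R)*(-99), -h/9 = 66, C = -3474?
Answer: -8864/1569 ≈ -5.6495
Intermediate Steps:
h = -594 (h = -9*66 = -594)
F = 50688 (F = (-594 + 82)*(-99) = -512*(-99) = 50688)
(-31982 + C)/(-44412 + F) = (-31982 - 3474)/(-44412 + 50688) = -35456/6276 = -35456*1/6276 = -8864/1569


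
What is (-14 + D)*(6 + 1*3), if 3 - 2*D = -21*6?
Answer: 909/2 ≈ 454.50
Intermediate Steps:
D = 129/2 (D = 3/2 - (-21)*6/2 = 3/2 - 1/2*(-126) = 3/2 + 63 = 129/2 ≈ 64.500)
(-14 + D)*(6 + 1*3) = (-14 + 129/2)*(6 + 1*3) = 101*(6 + 3)/2 = (101/2)*9 = 909/2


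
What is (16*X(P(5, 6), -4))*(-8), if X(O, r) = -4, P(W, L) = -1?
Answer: 512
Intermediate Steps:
(16*X(P(5, 6), -4))*(-8) = (16*(-4))*(-8) = -64*(-8) = 512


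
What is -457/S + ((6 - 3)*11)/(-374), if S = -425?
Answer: 839/850 ≈ 0.98706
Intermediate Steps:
-457/S + ((6 - 3)*11)/(-374) = -457/(-425) + ((6 - 3)*11)/(-374) = -457*(-1/425) + (3*11)*(-1/374) = 457/425 + 33*(-1/374) = 457/425 - 3/34 = 839/850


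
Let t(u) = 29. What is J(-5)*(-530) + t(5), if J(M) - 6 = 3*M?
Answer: 4799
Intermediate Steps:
J(M) = 6 + 3*M
J(-5)*(-530) + t(5) = (6 + 3*(-5))*(-530) + 29 = (6 - 15)*(-530) + 29 = -9*(-530) + 29 = 4770 + 29 = 4799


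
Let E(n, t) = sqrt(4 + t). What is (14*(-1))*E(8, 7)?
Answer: -14*sqrt(11) ≈ -46.433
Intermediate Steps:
(14*(-1))*E(8, 7) = (14*(-1))*sqrt(4 + 7) = -14*sqrt(11)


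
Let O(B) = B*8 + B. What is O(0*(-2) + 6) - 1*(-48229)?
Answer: 48283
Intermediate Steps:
O(B) = 9*B (O(B) = 8*B + B = 9*B)
O(0*(-2) + 6) - 1*(-48229) = 9*(0*(-2) + 6) - 1*(-48229) = 9*(0 + 6) + 48229 = 9*6 + 48229 = 54 + 48229 = 48283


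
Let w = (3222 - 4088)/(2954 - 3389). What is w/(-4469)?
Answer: -866/1944015 ≈ -0.00044547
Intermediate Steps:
w = 866/435 (w = -866/(-435) = -866*(-1/435) = 866/435 ≈ 1.9908)
w/(-4469) = (866/435)/(-4469) = (866/435)*(-1/4469) = -866/1944015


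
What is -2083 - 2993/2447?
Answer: -5100094/2447 ≈ -2084.2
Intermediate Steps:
-2083 - 2993/2447 = -5100094/2447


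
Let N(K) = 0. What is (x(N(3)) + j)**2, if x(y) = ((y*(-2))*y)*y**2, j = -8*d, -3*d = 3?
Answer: 64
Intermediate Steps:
d = -1 (d = -1/3*3 = -1)
j = 8 (j = -8*(-1) = 8)
x(y) = -2*y**4 (x(y) = ((-2*y)*y)*y**2 = (-2*y**2)*y**2 = -2*y**4)
(x(N(3)) + j)**2 = (-2*0**4 + 8)**2 = (-2*0 + 8)**2 = (0 + 8)**2 = 8**2 = 64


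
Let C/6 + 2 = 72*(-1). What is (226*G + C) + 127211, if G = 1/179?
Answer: 22691519/179 ≈ 1.2677e+5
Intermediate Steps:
C = -444 (C = -12 + 6*(72*(-1)) = -12 + 6*(-72) = -12 - 432 = -444)
G = 1/179 ≈ 0.0055866
(226*G + C) + 127211 = (226*(1/179) - 444) + 127211 = (226/179 - 444) + 127211 = -79250/179 + 127211 = 22691519/179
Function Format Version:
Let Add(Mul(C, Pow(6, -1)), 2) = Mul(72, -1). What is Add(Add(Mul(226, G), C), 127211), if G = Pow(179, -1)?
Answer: Rational(22691519, 179) ≈ 1.2677e+5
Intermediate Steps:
C = -444 (C = Add(-12, Mul(6, Mul(72, -1))) = Add(-12, Mul(6, -72)) = Add(-12, -432) = -444)
G = Rational(1, 179) ≈ 0.0055866
Add(Add(Mul(226, G), C), 127211) = Add(Add(Mul(226, Rational(1, 179)), -444), 127211) = Add(Add(Rational(226, 179), -444), 127211) = Add(Rational(-79250, 179), 127211) = Rational(22691519, 179)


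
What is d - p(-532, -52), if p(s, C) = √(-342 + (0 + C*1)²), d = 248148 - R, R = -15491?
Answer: 263639 - √2362 ≈ 2.6359e+5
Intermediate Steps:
d = 263639 (d = 248148 - 1*(-15491) = 248148 + 15491 = 263639)
p(s, C) = √(-342 + C²) (p(s, C) = √(-342 + (0 + C)²) = √(-342 + C²))
d - p(-532, -52) = 263639 - √(-342 + (-52)²) = 263639 - √(-342 + 2704) = 263639 - √2362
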